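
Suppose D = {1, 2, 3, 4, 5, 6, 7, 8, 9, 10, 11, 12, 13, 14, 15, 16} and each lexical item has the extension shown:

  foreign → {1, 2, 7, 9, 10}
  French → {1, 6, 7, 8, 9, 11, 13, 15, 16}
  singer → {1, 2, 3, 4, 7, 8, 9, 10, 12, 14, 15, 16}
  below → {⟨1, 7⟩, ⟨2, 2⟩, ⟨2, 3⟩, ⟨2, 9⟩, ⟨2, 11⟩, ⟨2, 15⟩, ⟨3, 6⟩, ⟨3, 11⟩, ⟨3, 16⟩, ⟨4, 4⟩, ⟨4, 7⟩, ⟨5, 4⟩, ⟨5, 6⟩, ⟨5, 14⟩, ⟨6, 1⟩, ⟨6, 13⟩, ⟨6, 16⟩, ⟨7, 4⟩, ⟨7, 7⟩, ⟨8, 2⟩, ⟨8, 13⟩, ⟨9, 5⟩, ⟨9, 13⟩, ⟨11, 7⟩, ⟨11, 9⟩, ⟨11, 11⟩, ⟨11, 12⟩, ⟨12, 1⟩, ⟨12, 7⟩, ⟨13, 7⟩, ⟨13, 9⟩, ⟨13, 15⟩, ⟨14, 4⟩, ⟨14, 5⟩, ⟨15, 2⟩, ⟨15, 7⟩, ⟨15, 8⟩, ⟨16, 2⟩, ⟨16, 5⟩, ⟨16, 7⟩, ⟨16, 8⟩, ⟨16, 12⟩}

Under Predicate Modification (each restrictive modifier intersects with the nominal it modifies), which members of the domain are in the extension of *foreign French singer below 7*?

⟦below 7⟧ = {x : ⟨x, 7⟩ ∈ ⟦below⟧} = {1, 4, 7, 11, 12, 13, 15, 16}
⟦singer⟧ = {1, 2, 3, 4, 7, 8, 9, 10, 12, 14, 15, 16}
… ∩ ⟦below 7⟧ = {1, 2, 3, 4, 7, 8, 9, 10, 12, 14, 15, 16} ∩ {1, 4, 7, 11, 12, 13, 15, 16} = {1, 4, 7, 12, 15, 16}
… ∩ ⟦foreign⟧ = {1, 4, 7, 12, 15, 16} ∩ {1, 2, 7, 9, 10} = {1, 7}
… ∩ ⟦French⟧ = {1, 7} ∩ {1, 6, 7, 8, 9, 11, 13, 15, 16} = {1, 7}
So ⟦foreign French singer below 7⟧ = {1, 7}.

{1, 7}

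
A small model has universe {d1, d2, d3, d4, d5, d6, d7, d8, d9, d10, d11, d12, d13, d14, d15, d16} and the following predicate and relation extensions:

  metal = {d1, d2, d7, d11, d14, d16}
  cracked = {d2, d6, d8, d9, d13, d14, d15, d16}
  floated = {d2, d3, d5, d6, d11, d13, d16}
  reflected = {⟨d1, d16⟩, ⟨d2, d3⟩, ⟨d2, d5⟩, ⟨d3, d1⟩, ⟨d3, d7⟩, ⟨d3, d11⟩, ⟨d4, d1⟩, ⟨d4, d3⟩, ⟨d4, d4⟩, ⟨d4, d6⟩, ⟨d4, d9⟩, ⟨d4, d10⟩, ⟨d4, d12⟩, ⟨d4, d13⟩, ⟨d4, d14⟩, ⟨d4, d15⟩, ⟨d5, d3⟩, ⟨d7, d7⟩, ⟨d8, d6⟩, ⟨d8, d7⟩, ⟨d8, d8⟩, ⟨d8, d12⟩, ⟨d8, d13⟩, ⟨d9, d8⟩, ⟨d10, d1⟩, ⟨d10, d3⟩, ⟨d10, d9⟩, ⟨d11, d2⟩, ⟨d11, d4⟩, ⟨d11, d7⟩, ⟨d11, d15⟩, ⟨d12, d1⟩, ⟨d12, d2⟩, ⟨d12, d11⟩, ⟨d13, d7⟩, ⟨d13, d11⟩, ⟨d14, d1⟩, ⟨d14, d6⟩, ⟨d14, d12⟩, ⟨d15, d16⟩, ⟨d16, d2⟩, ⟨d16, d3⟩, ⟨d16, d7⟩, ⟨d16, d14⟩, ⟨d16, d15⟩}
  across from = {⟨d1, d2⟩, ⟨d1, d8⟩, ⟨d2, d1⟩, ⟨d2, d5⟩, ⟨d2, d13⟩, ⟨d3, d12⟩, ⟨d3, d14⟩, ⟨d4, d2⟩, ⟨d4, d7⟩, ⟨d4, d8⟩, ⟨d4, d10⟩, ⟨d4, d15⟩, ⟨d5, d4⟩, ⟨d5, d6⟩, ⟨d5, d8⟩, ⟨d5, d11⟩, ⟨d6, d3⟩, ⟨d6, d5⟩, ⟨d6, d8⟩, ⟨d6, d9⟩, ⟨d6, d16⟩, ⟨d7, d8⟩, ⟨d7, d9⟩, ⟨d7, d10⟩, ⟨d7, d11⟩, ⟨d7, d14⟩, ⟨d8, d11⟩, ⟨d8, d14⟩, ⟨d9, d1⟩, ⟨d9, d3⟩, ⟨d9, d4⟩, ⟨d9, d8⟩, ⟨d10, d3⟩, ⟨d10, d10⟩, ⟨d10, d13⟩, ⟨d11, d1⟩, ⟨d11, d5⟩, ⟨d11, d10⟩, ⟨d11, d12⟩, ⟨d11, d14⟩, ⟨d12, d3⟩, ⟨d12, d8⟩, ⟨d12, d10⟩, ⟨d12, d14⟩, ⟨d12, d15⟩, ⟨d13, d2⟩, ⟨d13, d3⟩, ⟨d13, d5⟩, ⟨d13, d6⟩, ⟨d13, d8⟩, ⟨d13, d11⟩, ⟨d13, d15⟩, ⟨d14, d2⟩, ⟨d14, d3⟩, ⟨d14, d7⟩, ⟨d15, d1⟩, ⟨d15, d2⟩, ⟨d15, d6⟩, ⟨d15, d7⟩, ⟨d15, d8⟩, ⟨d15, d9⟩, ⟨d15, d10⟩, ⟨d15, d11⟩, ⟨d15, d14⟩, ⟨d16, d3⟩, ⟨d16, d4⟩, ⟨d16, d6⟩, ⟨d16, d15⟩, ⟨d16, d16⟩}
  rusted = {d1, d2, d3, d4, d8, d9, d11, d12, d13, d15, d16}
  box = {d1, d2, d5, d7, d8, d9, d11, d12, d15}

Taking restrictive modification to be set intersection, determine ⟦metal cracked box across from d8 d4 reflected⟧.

⟦across from d8⟧ = {x : ⟨x, d8⟩ ∈ ⟦across from⟧} = {d1, d4, d5, d6, d7, d9, d12, d13, d15}
⟦d4 reflected⟧ = {x : ⟨d4, x⟩ ∈ ⟦reflected⟧} = {d1, d3, d4, d6, d9, d10, d12, d13, d14, d15}
⟦box⟧ = {d1, d2, d5, d7, d8, d9, d11, d12, d15}
… ∩ ⟦across from d8⟧ = {d1, d2, d5, d7, d8, d9, d11, d12, d15} ∩ {d1, d4, d5, d6, d7, d9, d12, d13, d15} = {d1, d5, d7, d9, d12, d15}
… ∩ ⟦d4 reflected⟧ = {d1, d5, d7, d9, d12, d15} ∩ {d1, d3, d4, d6, d9, d10, d12, d13, d14, d15} = {d1, d9, d12, d15}
… ∩ ⟦metal⟧ = {d1, d9, d12, d15} ∩ {d1, d2, d7, d11, d14, d16} = {d1}
… ∩ ⟦cracked⟧ = {d1} ∩ {d2, d6, d8, d9, d13, d14, d15, d16} = ∅
So ⟦metal cracked box across from d8 d4 reflected⟧ = {}.

{}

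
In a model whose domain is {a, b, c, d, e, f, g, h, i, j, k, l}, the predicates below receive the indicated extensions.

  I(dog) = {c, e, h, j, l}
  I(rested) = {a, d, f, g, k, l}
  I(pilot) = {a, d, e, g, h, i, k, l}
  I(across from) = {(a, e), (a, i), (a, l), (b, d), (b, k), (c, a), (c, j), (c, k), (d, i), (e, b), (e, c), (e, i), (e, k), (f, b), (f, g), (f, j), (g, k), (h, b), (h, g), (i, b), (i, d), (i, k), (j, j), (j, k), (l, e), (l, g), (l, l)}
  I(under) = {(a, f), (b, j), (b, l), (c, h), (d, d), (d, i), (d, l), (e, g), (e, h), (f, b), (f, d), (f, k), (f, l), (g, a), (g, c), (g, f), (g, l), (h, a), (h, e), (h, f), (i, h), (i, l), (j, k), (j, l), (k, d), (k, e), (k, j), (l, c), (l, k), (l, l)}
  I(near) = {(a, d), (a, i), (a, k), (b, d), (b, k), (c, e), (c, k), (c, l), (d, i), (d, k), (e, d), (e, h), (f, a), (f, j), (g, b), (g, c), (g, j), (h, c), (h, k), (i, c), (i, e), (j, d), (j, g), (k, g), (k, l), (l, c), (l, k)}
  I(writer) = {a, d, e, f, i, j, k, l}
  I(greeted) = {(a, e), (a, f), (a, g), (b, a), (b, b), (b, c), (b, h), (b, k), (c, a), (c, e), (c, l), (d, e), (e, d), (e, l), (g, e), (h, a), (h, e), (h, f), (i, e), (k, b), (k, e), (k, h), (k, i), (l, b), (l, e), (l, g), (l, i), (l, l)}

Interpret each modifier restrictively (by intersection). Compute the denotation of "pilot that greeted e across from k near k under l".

∅

⟦that greeted e⟧ = {x : ⟨x, e⟩ ∈ ⟦greeted⟧} = {a, c, d, g, h, i, k, l}
⟦across from k⟧ = {x : ⟨x, k⟩ ∈ ⟦across from⟧} = {b, c, e, g, i, j}
⟦near k⟧ = {x : ⟨x, k⟩ ∈ ⟦near⟧} = {a, b, c, d, h, l}
⟦under l⟧ = {x : ⟨x, l⟩ ∈ ⟦under⟧} = {b, d, f, g, i, j, l}
⟦pilot⟧ = {a, d, e, g, h, i, k, l}
… ∩ ⟦that greeted e⟧ = {a, d, e, g, h, i, k, l} ∩ {a, c, d, g, h, i, k, l} = {a, d, g, h, i, k, l}
… ∩ ⟦across from k⟧ = {a, d, g, h, i, k, l} ∩ {b, c, e, g, i, j} = {g, i}
… ∩ ⟦near k⟧ = {g, i} ∩ {a, b, c, d, h, l} = ∅
… ∩ ⟦under l⟧ = ∅ ∩ {b, d, f, g, i, j, l} = ∅
So ⟦pilot that greeted e across from k near k under l⟧ = ∅.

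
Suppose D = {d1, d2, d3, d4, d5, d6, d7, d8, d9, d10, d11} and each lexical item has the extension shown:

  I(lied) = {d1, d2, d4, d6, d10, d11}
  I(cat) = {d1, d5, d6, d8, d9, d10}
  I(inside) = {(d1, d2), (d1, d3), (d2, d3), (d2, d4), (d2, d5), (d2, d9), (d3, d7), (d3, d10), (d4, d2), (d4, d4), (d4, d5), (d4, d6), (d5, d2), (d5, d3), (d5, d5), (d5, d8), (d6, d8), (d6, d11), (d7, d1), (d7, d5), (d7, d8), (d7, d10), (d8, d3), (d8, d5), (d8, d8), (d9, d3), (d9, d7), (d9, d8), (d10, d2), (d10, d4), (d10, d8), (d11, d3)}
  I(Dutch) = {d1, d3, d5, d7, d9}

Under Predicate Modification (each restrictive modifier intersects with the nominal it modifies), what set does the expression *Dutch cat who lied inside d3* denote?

{d1}

⟦who lied⟧ = ⟦lied⟧ = {d1, d2, d4, d6, d10, d11}
⟦inside d3⟧ = {x : ⟨x, d3⟩ ∈ ⟦inside⟧} = {d1, d2, d5, d8, d9, d11}
⟦cat⟧ = {d1, d5, d6, d8, d9, d10}
… ∩ ⟦who lied⟧ = {d1, d5, d6, d8, d9, d10} ∩ {d1, d2, d4, d6, d10, d11} = {d1, d6, d10}
… ∩ ⟦inside d3⟧ = {d1, d6, d10} ∩ {d1, d2, d5, d8, d9, d11} = {d1}
… ∩ ⟦Dutch⟧ = {d1} ∩ {d1, d3, d5, d7, d9} = {d1}
So ⟦Dutch cat who lied inside d3⟧ = {d1}.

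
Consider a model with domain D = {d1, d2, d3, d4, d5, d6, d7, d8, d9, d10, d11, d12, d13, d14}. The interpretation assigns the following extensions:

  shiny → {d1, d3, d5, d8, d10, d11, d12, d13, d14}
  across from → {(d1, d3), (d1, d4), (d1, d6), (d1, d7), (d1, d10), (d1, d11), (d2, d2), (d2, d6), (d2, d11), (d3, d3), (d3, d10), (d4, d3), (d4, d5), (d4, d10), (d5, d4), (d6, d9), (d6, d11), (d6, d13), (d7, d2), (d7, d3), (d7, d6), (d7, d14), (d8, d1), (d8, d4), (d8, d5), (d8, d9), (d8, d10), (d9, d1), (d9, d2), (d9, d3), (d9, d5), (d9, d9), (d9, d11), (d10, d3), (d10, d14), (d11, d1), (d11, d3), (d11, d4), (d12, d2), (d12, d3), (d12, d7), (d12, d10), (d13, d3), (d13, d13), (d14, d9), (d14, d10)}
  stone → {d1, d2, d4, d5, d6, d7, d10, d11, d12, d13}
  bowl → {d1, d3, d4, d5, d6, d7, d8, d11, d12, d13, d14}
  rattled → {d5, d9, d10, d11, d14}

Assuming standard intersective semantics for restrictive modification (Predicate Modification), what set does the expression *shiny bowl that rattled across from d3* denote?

{d11}

⟦that rattled⟧ = ⟦rattled⟧ = {d5, d9, d10, d11, d14}
⟦across from d3⟧ = {x : ⟨x, d3⟩ ∈ ⟦across from⟧} = {d1, d3, d4, d7, d9, d10, d11, d12, d13}
⟦bowl⟧ = {d1, d3, d4, d5, d6, d7, d8, d11, d12, d13, d14}
… ∩ ⟦that rattled⟧ = {d1, d3, d4, d5, d6, d7, d8, d11, d12, d13, d14} ∩ {d5, d9, d10, d11, d14} = {d5, d11, d14}
… ∩ ⟦across from d3⟧ = {d5, d11, d14} ∩ {d1, d3, d4, d7, d9, d10, d11, d12, d13} = {d11}
… ∩ ⟦shiny⟧ = {d11} ∩ {d1, d3, d5, d8, d10, d11, d12, d13, d14} = {d11}
So ⟦shiny bowl that rattled across from d3⟧ = {d11}.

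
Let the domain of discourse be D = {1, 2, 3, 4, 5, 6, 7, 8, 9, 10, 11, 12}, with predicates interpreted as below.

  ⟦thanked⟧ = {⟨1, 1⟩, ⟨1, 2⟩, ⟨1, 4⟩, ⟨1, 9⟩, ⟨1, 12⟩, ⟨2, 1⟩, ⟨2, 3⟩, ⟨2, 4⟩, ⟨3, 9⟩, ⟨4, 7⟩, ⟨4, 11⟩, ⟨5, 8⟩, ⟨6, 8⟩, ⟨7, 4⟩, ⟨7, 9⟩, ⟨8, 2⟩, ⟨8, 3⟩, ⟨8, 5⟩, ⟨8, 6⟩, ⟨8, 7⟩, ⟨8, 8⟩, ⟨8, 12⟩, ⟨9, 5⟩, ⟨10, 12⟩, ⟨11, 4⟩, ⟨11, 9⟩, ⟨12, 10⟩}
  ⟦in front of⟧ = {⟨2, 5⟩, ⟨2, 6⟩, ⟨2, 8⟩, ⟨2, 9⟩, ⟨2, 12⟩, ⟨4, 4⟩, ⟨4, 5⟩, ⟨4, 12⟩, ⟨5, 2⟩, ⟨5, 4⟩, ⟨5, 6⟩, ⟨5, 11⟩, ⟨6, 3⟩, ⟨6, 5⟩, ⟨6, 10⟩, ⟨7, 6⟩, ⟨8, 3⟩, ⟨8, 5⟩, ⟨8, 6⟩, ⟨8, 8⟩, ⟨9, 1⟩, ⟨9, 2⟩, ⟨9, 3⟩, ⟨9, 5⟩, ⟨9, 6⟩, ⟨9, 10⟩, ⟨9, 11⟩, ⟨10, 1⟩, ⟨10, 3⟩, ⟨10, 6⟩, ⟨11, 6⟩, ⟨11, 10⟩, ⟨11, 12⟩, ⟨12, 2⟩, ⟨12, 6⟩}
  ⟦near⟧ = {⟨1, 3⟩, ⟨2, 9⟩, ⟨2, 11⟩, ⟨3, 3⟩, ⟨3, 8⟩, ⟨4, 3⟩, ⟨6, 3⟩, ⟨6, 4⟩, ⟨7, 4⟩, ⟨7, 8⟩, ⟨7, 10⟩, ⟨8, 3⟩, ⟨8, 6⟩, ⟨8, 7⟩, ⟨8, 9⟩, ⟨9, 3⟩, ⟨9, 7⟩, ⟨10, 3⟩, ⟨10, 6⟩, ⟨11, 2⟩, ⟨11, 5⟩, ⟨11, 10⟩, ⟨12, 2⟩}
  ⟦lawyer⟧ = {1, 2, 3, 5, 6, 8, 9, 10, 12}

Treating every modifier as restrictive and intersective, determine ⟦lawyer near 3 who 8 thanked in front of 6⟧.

⟦near 3⟧ = {x : ⟨x, 3⟩ ∈ ⟦near⟧} = {1, 3, 4, 6, 8, 9, 10}
⟦who 8 thanked⟧ = {x : ⟨8, x⟩ ∈ ⟦thanked⟧} = {2, 3, 5, 6, 7, 8, 12}
⟦in front of 6⟧ = {x : ⟨x, 6⟩ ∈ ⟦in front of⟧} = {2, 5, 7, 8, 9, 10, 11, 12}
⟦lawyer⟧ = {1, 2, 3, 5, 6, 8, 9, 10, 12}
… ∩ ⟦near 3⟧ = {1, 2, 3, 5, 6, 8, 9, 10, 12} ∩ {1, 3, 4, 6, 8, 9, 10} = {1, 3, 6, 8, 9, 10}
… ∩ ⟦who 8 thanked⟧ = {1, 3, 6, 8, 9, 10} ∩ {2, 3, 5, 6, 7, 8, 12} = {3, 6, 8}
… ∩ ⟦in front of 6⟧ = {3, 6, 8} ∩ {2, 5, 7, 8, 9, 10, 11, 12} = {8}
So ⟦lawyer near 3 who 8 thanked in front of 6⟧ = {8}.

{8}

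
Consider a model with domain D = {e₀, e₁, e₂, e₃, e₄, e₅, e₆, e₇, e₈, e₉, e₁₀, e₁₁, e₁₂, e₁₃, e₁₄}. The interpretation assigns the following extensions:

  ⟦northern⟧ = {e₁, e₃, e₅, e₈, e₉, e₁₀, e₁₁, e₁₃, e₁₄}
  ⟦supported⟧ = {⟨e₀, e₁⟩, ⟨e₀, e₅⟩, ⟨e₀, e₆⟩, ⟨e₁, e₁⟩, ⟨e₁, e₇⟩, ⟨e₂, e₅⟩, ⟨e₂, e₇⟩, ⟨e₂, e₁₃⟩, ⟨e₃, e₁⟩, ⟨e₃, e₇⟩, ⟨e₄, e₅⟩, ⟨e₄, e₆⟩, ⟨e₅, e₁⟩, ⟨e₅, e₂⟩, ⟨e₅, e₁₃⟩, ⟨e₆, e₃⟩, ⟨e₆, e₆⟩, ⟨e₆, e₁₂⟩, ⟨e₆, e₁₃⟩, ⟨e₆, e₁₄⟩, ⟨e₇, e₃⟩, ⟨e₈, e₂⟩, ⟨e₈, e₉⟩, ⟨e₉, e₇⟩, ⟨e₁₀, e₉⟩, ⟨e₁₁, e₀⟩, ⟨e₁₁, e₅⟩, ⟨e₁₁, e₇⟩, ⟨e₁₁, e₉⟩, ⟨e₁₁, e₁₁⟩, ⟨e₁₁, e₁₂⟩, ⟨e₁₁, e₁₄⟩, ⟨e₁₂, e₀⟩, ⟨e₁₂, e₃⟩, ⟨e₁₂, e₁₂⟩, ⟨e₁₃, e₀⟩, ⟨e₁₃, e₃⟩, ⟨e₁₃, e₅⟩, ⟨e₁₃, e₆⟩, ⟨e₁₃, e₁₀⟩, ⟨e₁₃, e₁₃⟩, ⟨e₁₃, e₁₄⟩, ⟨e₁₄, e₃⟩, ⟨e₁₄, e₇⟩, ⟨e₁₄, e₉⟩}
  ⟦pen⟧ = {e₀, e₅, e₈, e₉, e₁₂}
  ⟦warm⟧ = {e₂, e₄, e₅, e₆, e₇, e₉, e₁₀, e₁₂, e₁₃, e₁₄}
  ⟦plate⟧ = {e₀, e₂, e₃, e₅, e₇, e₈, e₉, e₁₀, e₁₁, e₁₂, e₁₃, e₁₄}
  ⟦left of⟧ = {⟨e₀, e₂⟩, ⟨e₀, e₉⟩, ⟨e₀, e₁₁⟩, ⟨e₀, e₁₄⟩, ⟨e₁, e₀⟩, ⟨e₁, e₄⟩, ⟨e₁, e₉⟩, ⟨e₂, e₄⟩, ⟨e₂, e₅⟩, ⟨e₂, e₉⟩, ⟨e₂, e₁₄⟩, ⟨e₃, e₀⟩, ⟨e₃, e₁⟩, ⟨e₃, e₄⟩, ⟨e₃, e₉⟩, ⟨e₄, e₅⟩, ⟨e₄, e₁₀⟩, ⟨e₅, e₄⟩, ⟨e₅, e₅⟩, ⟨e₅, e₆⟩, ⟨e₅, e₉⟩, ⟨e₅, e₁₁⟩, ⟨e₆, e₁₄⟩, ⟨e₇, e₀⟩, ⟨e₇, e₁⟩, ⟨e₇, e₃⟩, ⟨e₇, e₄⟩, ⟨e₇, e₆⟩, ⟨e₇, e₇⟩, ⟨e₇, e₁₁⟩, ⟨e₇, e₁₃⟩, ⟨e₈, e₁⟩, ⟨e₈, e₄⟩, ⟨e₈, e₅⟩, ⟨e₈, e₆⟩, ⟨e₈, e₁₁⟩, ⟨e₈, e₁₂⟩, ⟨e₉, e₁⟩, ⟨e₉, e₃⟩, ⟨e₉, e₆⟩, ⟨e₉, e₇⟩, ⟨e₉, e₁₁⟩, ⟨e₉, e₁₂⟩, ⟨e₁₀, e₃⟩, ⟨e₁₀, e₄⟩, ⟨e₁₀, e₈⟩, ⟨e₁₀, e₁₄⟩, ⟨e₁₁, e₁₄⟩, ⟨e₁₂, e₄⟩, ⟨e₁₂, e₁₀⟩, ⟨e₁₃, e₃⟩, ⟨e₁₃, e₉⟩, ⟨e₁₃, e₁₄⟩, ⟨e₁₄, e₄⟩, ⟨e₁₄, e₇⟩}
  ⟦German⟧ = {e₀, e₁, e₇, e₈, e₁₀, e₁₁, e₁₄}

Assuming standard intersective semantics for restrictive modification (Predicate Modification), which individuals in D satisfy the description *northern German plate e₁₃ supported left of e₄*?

⟦e₁₃ supported⟧ = {x : ⟨e₁₃, x⟩ ∈ ⟦supported⟧} = {e₀, e₃, e₅, e₆, e₁₀, e₁₃, e₁₄}
⟦left of e₄⟧ = {x : ⟨x, e₄⟩ ∈ ⟦left of⟧} = {e₁, e₂, e₃, e₅, e₇, e₈, e₁₀, e₁₂, e₁₄}
⟦plate⟧ = {e₀, e₂, e₃, e₅, e₇, e₈, e₉, e₁₀, e₁₁, e₁₂, e₁₃, e₁₄}
… ∩ ⟦e₁₃ supported⟧ = {e₀, e₂, e₃, e₅, e₇, e₈, e₉, e₁₀, e₁₁, e₁₂, e₁₃, e₁₄} ∩ {e₀, e₃, e₅, e₆, e₁₀, e₁₃, e₁₄} = {e₀, e₃, e₅, e₁₀, e₁₃, e₁₄}
… ∩ ⟦left of e₄⟧ = {e₀, e₃, e₅, e₁₀, e₁₃, e₁₄} ∩ {e₁, e₂, e₃, e₅, e₇, e₈, e₁₀, e₁₂, e₁₄} = {e₃, e₅, e₁₀, e₁₄}
… ∩ ⟦northern⟧ = {e₃, e₅, e₁₀, e₁₄} ∩ {e₁, e₃, e₅, e₈, e₉, e₁₀, e₁₁, e₁₃, e₁₄} = {e₃, e₅, e₁₀, e₁₄}
… ∩ ⟦German⟧ = {e₃, e₅, e₁₀, e₁₄} ∩ {e₀, e₁, e₇, e₈, e₁₀, e₁₁, e₁₄} = {e₁₀, e₁₄}
So ⟦northern German plate e₁₃ supported left of e₄⟧ = {e₁₀, e₁₄}.

{e₁₀, e₁₄}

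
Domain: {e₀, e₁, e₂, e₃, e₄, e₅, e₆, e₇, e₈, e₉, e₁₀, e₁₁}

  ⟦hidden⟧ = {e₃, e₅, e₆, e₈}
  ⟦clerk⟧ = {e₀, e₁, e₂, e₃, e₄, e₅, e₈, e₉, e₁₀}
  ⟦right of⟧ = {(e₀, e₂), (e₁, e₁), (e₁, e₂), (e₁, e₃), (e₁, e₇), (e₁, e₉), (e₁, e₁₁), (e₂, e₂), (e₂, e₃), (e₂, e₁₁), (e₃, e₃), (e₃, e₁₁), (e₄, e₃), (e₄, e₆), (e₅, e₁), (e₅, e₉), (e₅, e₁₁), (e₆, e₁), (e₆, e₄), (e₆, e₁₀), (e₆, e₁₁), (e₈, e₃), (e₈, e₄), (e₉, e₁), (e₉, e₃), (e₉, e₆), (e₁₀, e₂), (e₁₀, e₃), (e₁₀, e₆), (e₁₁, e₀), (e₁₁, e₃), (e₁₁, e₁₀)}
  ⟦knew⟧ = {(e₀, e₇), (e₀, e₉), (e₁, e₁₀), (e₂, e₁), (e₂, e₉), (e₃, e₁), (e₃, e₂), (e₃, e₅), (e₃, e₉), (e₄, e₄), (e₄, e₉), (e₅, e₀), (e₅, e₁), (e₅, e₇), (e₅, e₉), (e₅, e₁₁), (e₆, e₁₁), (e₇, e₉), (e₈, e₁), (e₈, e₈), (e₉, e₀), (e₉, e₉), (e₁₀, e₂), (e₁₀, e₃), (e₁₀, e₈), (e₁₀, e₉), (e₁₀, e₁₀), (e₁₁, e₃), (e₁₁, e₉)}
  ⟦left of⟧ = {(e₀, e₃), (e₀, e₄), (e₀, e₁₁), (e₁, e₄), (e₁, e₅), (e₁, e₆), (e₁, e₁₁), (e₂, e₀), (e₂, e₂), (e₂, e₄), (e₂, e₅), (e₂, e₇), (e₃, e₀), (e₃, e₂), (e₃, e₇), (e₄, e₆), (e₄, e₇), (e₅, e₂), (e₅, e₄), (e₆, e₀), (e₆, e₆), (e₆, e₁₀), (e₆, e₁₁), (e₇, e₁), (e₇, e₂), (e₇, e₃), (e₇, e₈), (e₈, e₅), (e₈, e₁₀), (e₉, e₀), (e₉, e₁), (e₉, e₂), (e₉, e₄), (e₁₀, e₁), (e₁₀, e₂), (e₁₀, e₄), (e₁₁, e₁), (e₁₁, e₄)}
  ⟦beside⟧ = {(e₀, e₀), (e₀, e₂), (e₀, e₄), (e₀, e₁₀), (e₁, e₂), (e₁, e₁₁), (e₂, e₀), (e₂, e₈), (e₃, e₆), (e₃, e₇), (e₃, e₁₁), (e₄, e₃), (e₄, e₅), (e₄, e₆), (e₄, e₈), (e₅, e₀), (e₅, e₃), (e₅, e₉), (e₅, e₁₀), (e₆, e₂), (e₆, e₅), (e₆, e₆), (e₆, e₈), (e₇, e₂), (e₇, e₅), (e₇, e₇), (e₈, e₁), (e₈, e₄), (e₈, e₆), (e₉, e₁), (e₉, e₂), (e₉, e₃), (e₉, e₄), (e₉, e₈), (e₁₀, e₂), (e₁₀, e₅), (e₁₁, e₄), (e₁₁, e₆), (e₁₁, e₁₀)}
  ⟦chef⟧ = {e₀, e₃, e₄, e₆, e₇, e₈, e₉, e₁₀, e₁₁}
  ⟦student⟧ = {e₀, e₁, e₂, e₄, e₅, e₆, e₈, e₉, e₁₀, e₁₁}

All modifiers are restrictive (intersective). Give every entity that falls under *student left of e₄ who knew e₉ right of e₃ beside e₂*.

⟦left of e₄⟧ = {x : ⟨x, e₄⟩ ∈ ⟦left of⟧} = {e₀, e₁, e₂, e₅, e₉, e₁₀, e₁₁}
⟦who knew e₉⟧ = {x : ⟨x, e₉⟩ ∈ ⟦knew⟧} = {e₀, e₂, e₃, e₄, e₅, e₇, e₉, e₁₀, e₁₁}
⟦right of e₃⟧ = {x : ⟨x, e₃⟩ ∈ ⟦right of⟧} = {e₁, e₂, e₃, e₄, e₈, e₉, e₁₀, e₁₁}
⟦beside e₂⟧ = {x : ⟨x, e₂⟩ ∈ ⟦beside⟧} = {e₀, e₁, e₆, e₇, e₉, e₁₀}
⟦student⟧ = {e₀, e₁, e₂, e₄, e₅, e₆, e₈, e₉, e₁₀, e₁₁}
… ∩ ⟦left of e₄⟧ = {e₀, e₁, e₂, e₄, e₅, e₆, e₈, e₉, e₁₀, e₁₁} ∩ {e₀, e₁, e₂, e₅, e₉, e₁₀, e₁₁} = {e₀, e₁, e₂, e₅, e₉, e₁₀, e₁₁}
… ∩ ⟦who knew e₉⟧ = {e₀, e₁, e₂, e₅, e₉, e₁₀, e₁₁} ∩ {e₀, e₂, e₃, e₄, e₅, e₇, e₉, e₁₀, e₁₁} = {e₀, e₂, e₅, e₉, e₁₀, e₁₁}
… ∩ ⟦right of e₃⟧ = {e₀, e₂, e₅, e₉, e₁₀, e₁₁} ∩ {e₁, e₂, e₃, e₄, e₈, e₉, e₁₀, e₁₁} = {e₂, e₉, e₁₀, e₁₁}
… ∩ ⟦beside e₂⟧ = {e₂, e₉, e₁₀, e₁₁} ∩ {e₀, e₁, e₆, e₇, e₉, e₁₀} = {e₉, e₁₀}
So ⟦student left of e₄ who knew e₉ right of e₃ beside e₂⟧ = {e₉, e₁₀}.

{e₉, e₁₀}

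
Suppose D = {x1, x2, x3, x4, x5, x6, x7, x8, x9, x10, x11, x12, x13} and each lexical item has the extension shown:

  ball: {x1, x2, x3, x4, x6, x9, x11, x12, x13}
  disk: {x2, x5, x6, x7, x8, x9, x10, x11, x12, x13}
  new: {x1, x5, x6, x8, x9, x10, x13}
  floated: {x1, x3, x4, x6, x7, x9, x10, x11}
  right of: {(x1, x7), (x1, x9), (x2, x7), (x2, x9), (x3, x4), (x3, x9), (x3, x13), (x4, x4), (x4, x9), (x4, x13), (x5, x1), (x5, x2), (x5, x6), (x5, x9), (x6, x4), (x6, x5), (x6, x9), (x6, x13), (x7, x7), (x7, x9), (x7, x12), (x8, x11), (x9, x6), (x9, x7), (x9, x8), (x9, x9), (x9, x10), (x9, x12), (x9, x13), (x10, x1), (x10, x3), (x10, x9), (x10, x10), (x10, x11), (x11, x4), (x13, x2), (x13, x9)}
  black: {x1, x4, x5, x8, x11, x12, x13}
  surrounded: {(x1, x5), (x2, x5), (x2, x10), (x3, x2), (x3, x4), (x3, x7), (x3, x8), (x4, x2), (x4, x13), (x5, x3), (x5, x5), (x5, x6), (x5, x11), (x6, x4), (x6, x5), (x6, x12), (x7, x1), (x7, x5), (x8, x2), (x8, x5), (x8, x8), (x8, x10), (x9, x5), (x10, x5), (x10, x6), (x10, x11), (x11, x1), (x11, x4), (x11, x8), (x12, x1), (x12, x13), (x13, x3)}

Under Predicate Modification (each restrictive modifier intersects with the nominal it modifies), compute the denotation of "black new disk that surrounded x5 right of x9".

⟦that surrounded x5⟧ = {x : ⟨x, x5⟩ ∈ ⟦surrounded⟧} = {x1, x2, x5, x6, x7, x8, x9, x10}
⟦right of x9⟧ = {x : ⟨x, x9⟩ ∈ ⟦right of⟧} = {x1, x2, x3, x4, x5, x6, x7, x9, x10, x13}
⟦disk⟧ = {x2, x5, x6, x7, x8, x9, x10, x11, x12, x13}
… ∩ ⟦that surrounded x5⟧ = {x2, x5, x6, x7, x8, x9, x10, x11, x12, x13} ∩ {x1, x2, x5, x6, x7, x8, x9, x10} = {x2, x5, x6, x7, x8, x9, x10}
… ∩ ⟦right of x9⟧ = {x2, x5, x6, x7, x8, x9, x10} ∩ {x1, x2, x3, x4, x5, x6, x7, x9, x10, x13} = {x2, x5, x6, x7, x9, x10}
… ∩ ⟦black⟧ = {x2, x5, x6, x7, x9, x10} ∩ {x1, x4, x5, x8, x11, x12, x13} = {x5}
… ∩ ⟦new⟧ = {x5} ∩ {x1, x5, x6, x8, x9, x10, x13} = {x5}
So ⟦black new disk that surrounded x5 right of x9⟧ = {x5}.

{x5}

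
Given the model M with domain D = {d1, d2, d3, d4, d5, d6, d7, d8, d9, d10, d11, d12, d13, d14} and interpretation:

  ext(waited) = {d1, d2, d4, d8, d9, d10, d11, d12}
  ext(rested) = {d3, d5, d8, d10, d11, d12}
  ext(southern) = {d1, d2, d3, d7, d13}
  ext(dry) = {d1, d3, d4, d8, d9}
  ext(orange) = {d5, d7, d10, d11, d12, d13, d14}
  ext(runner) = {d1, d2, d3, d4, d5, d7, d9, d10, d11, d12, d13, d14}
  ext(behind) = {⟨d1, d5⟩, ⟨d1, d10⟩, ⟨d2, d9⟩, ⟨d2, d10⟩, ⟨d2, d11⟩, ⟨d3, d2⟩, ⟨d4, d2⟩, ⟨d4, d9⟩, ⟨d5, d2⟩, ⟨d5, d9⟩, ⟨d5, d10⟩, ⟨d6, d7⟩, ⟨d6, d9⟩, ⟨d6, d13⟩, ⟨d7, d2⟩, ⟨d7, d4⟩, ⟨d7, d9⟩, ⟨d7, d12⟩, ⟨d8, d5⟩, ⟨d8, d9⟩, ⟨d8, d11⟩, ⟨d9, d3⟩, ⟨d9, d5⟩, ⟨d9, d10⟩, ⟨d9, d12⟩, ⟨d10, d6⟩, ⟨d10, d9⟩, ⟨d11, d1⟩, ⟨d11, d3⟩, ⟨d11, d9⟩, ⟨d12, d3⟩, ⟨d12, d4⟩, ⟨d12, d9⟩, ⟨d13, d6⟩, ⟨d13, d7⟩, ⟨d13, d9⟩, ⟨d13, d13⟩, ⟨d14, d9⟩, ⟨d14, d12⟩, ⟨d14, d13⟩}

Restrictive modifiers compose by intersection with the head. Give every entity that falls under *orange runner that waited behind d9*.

{d10, d11, d12}

⟦that waited⟧ = ⟦waited⟧ = {d1, d2, d4, d8, d9, d10, d11, d12}
⟦behind d9⟧ = {x : ⟨x, d9⟩ ∈ ⟦behind⟧} = {d2, d4, d5, d6, d7, d8, d10, d11, d12, d13, d14}
⟦runner⟧ = {d1, d2, d3, d4, d5, d7, d9, d10, d11, d12, d13, d14}
… ∩ ⟦that waited⟧ = {d1, d2, d3, d4, d5, d7, d9, d10, d11, d12, d13, d14} ∩ {d1, d2, d4, d8, d9, d10, d11, d12} = {d1, d2, d4, d9, d10, d11, d12}
… ∩ ⟦behind d9⟧ = {d1, d2, d4, d9, d10, d11, d12} ∩ {d2, d4, d5, d6, d7, d8, d10, d11, d12, d13, d14} = {d2, d4, d10, d11, d12}
… ∩ ⟦orange⟧ = {d2, d4, d10, d11, d12} ∩ {d5, d7, d10, d11, d12, d13, d14} = {d10, d11, d12}
So ⟦orange runner that waited behind d9⟧ = {d10, d11, d12}.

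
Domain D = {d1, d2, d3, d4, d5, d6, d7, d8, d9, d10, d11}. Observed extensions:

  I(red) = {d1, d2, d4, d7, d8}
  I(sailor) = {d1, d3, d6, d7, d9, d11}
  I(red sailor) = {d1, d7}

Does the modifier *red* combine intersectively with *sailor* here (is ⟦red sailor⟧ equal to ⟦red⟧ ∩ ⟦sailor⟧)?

yes

⟦red⟧ ∩ ⟦sailor⟧ = {d1, d2, d4, d7, d8} ∩ {d1, d3, d6, d7, d9, d11} = {d1, d7}
Observed ⟦red sailor⟧ = {d1, d7}.
These coincide, so the modifier is intersective here.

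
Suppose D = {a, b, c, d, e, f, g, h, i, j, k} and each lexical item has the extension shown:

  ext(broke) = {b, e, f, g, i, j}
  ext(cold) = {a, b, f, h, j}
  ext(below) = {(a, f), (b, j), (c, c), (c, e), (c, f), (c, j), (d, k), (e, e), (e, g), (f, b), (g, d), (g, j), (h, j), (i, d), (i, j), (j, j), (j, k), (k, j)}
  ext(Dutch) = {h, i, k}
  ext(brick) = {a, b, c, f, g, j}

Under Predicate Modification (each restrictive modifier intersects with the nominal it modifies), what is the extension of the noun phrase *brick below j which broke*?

⟦below j⟧ = {x : ⟨x, j⟩ ∈ ⟦below⟧} = {b, c, g, h, i, j, k}
⟦which broke⟧ = ⟦broke⟧ = {b, e, f, g, i, j}
⟦brick⟧ = {a, b, c, f, g, j}
… ∩ ⟦below j⟧ = {a, b, c, f, g, j} ∩ {b, c, g, h, i, j, k} = {b, c, g, j}
… ∩ ⟦which broke⟧ = {b, c, g, j} ∩ {b, e, f, g, i, j} = {b, g, j}
So ⟦brick below j which broke⟧ = {b, g, j}.

{b, g, j}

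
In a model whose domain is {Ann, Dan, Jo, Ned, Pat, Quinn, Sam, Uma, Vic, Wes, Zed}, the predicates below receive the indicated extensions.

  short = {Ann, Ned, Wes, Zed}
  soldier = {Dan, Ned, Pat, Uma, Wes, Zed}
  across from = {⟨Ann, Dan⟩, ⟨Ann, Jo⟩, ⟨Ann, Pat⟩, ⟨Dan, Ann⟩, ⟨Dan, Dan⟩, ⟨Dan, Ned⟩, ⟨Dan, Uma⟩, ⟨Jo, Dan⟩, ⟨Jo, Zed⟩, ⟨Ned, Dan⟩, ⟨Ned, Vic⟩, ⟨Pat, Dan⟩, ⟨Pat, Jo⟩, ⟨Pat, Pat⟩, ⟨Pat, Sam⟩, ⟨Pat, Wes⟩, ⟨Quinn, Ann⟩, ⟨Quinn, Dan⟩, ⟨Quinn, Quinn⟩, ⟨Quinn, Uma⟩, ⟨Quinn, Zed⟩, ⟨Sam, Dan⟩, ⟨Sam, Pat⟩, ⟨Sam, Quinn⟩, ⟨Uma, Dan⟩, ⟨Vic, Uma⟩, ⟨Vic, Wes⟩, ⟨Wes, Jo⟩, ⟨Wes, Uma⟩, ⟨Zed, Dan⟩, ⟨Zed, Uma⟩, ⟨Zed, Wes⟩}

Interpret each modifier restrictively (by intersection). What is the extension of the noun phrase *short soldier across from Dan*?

⟦across from Dan⟧ = {x : ⟨x, Dan⟩ ∈ ⟦across from⟧} = {Ann, Dan, Jo, Ned, Pat, Quinn, Sam, Uma, Zed}
⟦soldier⟧ = {Dan, Ned, Pat, Uma, Wes, Zed}
… ∩ ⟦across from Dan⟧ = {Dan, Ned, Pat, Uma, Wes, Zed} ∩ {Ann, Dan, Jo, Ned, Pat, Quinn, Sam, Uma, Zed} = {Dan, Ned, Pat, Uma, Zed}
… ∩ ⟦short⟧ = {Dan, Ned, Pat, Uma, Zed} ∩ {Ann, Ned, Wes, Zed} = {Ned, Zed}
So ⟦short soldier across from Dan⟧ = {Ned, Zed}.

{Ned, Zed}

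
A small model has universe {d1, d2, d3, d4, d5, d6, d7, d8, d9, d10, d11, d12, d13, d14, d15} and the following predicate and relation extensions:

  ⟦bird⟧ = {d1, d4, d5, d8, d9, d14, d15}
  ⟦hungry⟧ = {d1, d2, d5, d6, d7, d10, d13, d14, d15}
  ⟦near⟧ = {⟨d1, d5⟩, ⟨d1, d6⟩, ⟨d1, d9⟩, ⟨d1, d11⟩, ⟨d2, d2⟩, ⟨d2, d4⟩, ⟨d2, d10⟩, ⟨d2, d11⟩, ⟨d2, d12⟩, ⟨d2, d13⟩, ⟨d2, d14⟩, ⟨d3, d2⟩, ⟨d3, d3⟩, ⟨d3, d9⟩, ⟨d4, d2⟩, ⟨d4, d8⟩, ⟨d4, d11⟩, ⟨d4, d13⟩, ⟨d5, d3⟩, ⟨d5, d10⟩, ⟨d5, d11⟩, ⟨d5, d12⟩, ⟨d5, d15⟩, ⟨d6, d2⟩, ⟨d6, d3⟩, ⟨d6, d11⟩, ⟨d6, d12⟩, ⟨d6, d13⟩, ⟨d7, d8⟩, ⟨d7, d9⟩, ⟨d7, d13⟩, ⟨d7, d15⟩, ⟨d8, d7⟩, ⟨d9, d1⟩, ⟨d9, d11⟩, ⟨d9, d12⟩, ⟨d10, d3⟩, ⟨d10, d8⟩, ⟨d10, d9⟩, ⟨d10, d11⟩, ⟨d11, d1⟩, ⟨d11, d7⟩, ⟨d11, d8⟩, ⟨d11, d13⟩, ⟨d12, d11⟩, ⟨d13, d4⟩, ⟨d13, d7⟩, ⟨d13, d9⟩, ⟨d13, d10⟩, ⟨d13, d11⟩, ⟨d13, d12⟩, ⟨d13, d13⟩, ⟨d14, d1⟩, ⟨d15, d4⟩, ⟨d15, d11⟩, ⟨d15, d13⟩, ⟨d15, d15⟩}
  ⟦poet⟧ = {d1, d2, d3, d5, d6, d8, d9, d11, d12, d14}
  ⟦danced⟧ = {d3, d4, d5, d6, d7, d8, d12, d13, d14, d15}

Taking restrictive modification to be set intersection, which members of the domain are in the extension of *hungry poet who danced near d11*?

⟦who danced⟧ = ⟦danced⟧ = {d3, d4, d5, d6, d7, d8, d12, d13, d14, d15}
⟦near d11⟧ = {x : ⟨x, d11⟩ ∈ ⟦near⟧} = {d1, d2, d4, d5, d6, d9, d10, d12, d13, d15}
⟦poet⟧ = {d1, d2, d3, d5, d6, d8, d9, d11, d12, d14}
… ∩ ⟦who danced⟧ = {d1, d2, d3, d5, d6, d8, d9, d11, d12, d14} ∩ {d3, d4, d5, d6, d7, d8, d12, d13, d14, d15} = {d3, d5, d6, d8, d12, d14}
… ∩ ⟦near d11⟧ = {d3, d5, d6, d8, d12, d14} ∩ {d1, d2, d4, d5, d6, d9, d10, d12, d13, d15} = {d5, d6, d12}
… ∩ ⟦hungry⟧ = {d5, d6, d12} ∩ {d1, d2, d5, d6, d7, d10, d13, d14, d15} = {d5, d6}
So ⟦hungry poet who danced near d11⟧ = {d5, d6}.

{d5, d6}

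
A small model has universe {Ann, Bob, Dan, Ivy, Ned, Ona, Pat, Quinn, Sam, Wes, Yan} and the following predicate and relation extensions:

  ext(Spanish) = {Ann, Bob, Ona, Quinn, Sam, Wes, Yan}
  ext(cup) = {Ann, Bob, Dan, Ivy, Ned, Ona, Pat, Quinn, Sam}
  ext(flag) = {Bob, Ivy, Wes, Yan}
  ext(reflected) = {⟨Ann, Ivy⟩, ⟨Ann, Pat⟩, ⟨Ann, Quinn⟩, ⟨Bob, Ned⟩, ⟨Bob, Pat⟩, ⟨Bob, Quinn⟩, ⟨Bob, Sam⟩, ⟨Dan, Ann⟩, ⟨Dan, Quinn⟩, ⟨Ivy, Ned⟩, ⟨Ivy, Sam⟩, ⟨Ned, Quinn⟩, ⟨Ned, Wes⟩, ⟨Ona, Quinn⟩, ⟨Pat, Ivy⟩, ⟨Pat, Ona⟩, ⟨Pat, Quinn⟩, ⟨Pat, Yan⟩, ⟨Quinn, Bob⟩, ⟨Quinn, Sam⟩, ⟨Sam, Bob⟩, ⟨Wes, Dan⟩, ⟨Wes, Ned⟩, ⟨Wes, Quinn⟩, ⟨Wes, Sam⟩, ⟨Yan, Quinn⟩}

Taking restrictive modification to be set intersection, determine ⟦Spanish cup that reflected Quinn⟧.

{Ann, Bob, Ona}

⟦that reflected Quinn⟧ = {x : ⟨x, Quinn⟩ ∈ ⟦reflected⟧} = {Ann, Bob, Dan, Ned, Ona, Pat, Wes, Yan}
⟦cup⟧ = {Ann, Bob, Dan, Ivy, Ned, Ona, Pat, Quinn, Sam}
… ∩ ⟦that reflected Quinn⟧ = {Ann, Bob, Dan, Ivy, Ned, Ona, Pat, Quinn, Sam} ∩ {Ann, Bob, Dan, Ned, Ona, Pat, Wes, Yan} = {Ann, Bob, Dan, Ned, Ona, Pat}
… ∩ ⟦Spanish⟧ = {Ann, Bob, Dan, Ned, Ona, Pat} ∩ {Ann, Bob, Ona, Quinn, Sam, Wes, Yan} = {Ann, Bob, Ona}
So ⟦Spanish cup that reflected Quinn⟧ = {Ann, Bob, Ona}.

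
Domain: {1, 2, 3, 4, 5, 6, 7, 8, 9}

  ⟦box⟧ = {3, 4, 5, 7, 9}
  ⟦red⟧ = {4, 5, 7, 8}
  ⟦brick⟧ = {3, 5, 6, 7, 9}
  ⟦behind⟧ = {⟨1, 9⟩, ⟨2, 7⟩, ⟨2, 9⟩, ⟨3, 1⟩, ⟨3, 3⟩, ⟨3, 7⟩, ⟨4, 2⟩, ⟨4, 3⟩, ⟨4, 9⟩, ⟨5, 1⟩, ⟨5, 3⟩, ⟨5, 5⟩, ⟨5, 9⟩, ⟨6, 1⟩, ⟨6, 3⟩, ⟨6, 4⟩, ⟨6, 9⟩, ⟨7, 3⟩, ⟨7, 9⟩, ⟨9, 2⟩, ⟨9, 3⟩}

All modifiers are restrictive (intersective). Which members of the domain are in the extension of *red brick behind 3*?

⟦behind 3⟧ = {x : ⟨x, 3⟩ ∈ ⟦behind⟧} = {3, 4, 5, 6, 7, 9}
⟦brick⟧ = {3, 5, 6, 7, 9}
… ∩ ⟦behind 3⟧ = {3, 5, 6, 7, 9} ∩ {3, 4, 5, 6, 7, 9} = {3, 5, 6, 7, 9}
… ∩ ⟦red⟧ = {3, 5, 6, 7, 9} ∩ {4, 5, 7, 8} = {5, 7}
So ⟦red brick behind 3⟧ = {5, 7}.

{5, 7}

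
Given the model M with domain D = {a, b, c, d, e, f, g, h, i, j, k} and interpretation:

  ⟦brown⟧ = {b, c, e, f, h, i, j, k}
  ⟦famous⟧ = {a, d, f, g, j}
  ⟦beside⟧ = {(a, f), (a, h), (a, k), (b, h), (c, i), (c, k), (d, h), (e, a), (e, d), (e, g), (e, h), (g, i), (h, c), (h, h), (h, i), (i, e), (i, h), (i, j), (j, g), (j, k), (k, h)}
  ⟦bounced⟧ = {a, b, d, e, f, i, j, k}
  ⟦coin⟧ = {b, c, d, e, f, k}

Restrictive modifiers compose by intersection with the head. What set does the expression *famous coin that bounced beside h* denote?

⟦that bounced⟧ = ⟦bounced⟧ = {a, b, d, e, f, i, j, k}
⟦beside h⟧ = {x : ⟨x, h⟩ ∈ ⟦beside⟧} = {a, b, d, e, h, i, k}
⟦coin⟧ = {b, c, d, e, f, k}
… ∩ ⟦that bounced⟧ = {b, c, d, e, f, k} ∩ {a, b, d, e, f, i, j, k} = {b, d, e, f, k}
… ∩ ⟦beside h⟧ = {b, d, e, f, k} ∩ {a, b, d, e, h, i, k} = {b, d, e, k}
… ∩ ⟦famous⟧ = {b, d, e, k} ∩ {a, d, f, g, j} = {d}
So ⟦famous coin that bounced beside h⟧ = {d}.

{d}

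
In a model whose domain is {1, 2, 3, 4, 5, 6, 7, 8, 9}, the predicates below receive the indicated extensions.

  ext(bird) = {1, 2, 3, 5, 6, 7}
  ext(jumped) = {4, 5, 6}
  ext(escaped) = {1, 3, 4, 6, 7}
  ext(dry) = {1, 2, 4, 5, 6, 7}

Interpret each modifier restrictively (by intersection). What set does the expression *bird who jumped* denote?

{5, 6}

⟦who jumped⟧ = ⟦jumped⟧ = {4, 5, 6}
⟦bird⟧ = {1, 2, 3, 5, 6, 7}
… ∩ ⟦who jumped⟧ = {1, 2, 3, 5, 6, 7} ∩ {4, 5, 6} = {5, 6}
So ⟦bird who jumped⟧ = {5, 6}.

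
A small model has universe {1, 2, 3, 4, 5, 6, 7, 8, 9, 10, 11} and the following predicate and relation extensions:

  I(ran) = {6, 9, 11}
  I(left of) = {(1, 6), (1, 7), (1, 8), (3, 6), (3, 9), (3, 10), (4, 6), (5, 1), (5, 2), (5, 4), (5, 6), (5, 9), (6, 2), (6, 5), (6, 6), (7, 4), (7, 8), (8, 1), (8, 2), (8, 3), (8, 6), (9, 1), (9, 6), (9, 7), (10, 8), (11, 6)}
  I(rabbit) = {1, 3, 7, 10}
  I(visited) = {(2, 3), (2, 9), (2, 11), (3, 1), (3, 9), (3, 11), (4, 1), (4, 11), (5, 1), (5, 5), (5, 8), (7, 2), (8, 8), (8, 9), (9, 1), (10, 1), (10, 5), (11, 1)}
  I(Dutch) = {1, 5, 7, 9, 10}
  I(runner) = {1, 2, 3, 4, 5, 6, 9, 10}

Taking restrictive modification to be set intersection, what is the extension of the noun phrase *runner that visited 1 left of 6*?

{3, 4, 5, 9}

⟦that visited 1⟧ = {x : ⟨x, 1⟩ ∈ ⟦visited⟧} = {3, 4, 5, 9, 10, 11}
⟦left of 6⟧ = {x : ⟨x, 6⟩ ∈ ⟦left of⟧} = {1, 3, 4, 5, 6, 8, 9, 11}
⟦runner⟧ = {1, 2, 3, 4, 5, 6, 9, 10}
… ∩ ⟦that visited 1⟧ = {1, 2, 3, 4, 5, 6, 9, 10} ∩ {3, 4, 5, 9, 10, 11} = {3, 4, 5, 9, 10}
… ∩ ⟦left of 6⟧ = {3, 4, 5, 9, 10} ∩ {1, 3, 4, 5, 6, 8, 9, 11} = {3, 4, 5, 9}
So ⟦runner that visited 1 left of 6⟧ = {3, 4, 5, 9}.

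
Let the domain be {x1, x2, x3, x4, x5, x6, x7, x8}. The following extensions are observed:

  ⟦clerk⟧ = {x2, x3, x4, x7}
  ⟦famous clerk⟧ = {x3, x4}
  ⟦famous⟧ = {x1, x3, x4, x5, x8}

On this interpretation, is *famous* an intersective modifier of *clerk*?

⟦famous⟧ ∩ ⟦clerk⟧ = {x1, x3, x4, x5, x8} ∩ {x2, x3, x4, x7} = {x3, x4}
Observed ⟦famous clerk⟧ = {x3, x4}.
These coincide, so the modifier is intersective here.

yes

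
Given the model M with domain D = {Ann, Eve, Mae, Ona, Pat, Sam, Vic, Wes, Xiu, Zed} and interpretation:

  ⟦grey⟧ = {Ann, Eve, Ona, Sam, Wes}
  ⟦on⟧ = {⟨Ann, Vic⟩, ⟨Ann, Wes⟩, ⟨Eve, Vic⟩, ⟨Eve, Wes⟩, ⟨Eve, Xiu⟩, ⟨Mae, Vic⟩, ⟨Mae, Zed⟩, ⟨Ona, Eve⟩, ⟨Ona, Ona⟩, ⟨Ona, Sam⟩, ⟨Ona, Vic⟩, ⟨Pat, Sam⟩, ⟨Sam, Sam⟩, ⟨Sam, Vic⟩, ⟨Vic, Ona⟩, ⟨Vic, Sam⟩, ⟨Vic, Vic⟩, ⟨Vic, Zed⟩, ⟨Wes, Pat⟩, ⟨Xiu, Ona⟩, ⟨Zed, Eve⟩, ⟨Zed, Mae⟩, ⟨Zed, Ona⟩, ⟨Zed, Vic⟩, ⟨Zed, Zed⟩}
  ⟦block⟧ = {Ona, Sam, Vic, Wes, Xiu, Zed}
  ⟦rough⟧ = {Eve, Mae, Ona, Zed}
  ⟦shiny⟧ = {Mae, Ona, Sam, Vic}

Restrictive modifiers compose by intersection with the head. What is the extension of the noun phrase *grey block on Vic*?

⟦on Vic⟧ = {x : ⟨x, Vic⟩ ∈ ⟦on⟧} = {Ann, Eve, Mae, Ona, Sam, Vic, Zed}
⟦block⟧ = {Ona, Sam, Vic, Wes, Xiu, Zed}
… ∩ ⟦on Vic⟧ = {Ona, Sam, Vic, Wes, Xiu, Zed} ∩ {Ann, Eve, Mae, Ona, Sam, Vic, Zed} = {Ona, Sam, Vic, Zed}
… ∩ ⟦grey⟧ = {Ona, Sam, Vic, Zed} ∩ {Ann, Eve, Ona, Sam, Wes} = {Ona, Sam}
So ⟦grey block on Vic⟧ = {Ona, Sam}.

{Ona, Sam}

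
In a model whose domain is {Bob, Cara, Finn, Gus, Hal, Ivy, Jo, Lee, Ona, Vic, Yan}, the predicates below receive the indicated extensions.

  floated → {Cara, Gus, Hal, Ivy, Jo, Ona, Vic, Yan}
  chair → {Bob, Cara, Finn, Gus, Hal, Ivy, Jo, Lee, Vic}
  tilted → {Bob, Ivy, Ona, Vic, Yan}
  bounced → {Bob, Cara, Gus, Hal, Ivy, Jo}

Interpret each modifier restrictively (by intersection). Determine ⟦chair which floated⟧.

⟦which floated⟧ = ⟦floated⟧ = {Cara, Gus, Hal, Ivy, Jo, Ona, Vic, Yan}
⟦chair⟧ = {Bob, Cara, Finn, Gus, Hal, Ivy, Jo, Lee, Vic}
… ∩ ⟦which floated⟧ = {Bob, Cara, Finn, Gus, Hal, Ivy, Jo, Lee, Vic} ∩ {Cara, Gus, Hal, Ivy, Jo, Ona, Vic, Yan} = {Cara, Gus, Hal, Ivy, Jo, Vic}
So ⟦chair which floated⟧ = {Cara, Gus, Hal, Ivy, Jo, Vic}.

{Cara, Gus, Hal, Ivy, Jo, Vic}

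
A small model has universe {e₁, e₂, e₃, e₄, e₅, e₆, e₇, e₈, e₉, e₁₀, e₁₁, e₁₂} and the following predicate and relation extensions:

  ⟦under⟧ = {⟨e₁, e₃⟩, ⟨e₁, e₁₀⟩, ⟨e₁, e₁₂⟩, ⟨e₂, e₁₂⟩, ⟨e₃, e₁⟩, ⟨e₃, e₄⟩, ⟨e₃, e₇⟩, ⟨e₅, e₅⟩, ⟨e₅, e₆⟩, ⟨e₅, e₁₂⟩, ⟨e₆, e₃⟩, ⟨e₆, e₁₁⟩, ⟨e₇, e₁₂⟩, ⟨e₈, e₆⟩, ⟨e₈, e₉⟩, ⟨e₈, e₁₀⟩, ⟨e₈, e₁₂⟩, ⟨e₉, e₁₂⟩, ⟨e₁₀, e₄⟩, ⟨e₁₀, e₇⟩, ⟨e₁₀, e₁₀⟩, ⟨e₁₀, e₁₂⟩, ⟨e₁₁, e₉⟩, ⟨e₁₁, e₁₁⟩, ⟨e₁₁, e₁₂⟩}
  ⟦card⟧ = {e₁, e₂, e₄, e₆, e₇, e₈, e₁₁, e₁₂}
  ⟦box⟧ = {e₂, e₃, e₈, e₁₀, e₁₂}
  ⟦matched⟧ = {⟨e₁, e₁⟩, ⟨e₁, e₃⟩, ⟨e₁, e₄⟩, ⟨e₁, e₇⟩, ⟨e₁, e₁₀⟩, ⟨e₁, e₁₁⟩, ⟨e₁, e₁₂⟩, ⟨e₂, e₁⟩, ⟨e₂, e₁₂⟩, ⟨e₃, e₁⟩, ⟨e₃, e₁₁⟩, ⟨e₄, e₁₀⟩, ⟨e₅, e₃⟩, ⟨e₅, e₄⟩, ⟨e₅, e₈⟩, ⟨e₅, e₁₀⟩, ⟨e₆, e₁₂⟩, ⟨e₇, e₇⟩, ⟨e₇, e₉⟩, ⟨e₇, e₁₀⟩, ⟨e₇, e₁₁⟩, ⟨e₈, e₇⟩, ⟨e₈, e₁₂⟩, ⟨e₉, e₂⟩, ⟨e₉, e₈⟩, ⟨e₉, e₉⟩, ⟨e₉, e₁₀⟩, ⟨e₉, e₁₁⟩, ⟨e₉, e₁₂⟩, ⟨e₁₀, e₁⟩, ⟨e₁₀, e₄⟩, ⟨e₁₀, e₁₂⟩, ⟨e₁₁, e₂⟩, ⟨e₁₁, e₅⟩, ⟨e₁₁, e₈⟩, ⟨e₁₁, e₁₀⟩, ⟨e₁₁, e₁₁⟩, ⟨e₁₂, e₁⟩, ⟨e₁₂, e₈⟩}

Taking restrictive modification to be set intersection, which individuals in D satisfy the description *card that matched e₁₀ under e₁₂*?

⟦that matched e₁₀⟧ = {x : ⟨x, e₁₀⟩ ∈ ⟦matched⟧} = {e₁, e₄, e₅, e₇, e₉, e₁₁}
⟦under e₁₂⟧ = {x : ⟨x, e₁₂⟩ ∈ ⟦under⟧} = {e₁, e₂, e₅, e₇, e₈, e₉, e₁₀, e₁₁}
⟦card⟧ = {e₁, e₂, e₄, e₆, e₇, e₈, e₁₁, e₁₂}
… ∩ ⟦that matched e₁₀⟧ = {e₁, e₂, e₄, e₆, e₇, e₈, e₁₁, e₁₂} ∩ {e₁, e₄, e₅, e₇, e₉, e₁₁} = {e₁, e₄, e₇, e₁₁}
… ∩ ⟦under e₁₂⟧ = {e₁, e₄, e₇, e₁₁} ∩ {e₁, e₂, e₅, e₇, e₈, e₉, e₁₀, e₁₁} = {e₁, e₇, e₁₁}
So ⟦card that matched e₁₀ under e₁₂⟧ = {e₁, e₇, e₁₁}.

{e₁, e₇, e₁₁}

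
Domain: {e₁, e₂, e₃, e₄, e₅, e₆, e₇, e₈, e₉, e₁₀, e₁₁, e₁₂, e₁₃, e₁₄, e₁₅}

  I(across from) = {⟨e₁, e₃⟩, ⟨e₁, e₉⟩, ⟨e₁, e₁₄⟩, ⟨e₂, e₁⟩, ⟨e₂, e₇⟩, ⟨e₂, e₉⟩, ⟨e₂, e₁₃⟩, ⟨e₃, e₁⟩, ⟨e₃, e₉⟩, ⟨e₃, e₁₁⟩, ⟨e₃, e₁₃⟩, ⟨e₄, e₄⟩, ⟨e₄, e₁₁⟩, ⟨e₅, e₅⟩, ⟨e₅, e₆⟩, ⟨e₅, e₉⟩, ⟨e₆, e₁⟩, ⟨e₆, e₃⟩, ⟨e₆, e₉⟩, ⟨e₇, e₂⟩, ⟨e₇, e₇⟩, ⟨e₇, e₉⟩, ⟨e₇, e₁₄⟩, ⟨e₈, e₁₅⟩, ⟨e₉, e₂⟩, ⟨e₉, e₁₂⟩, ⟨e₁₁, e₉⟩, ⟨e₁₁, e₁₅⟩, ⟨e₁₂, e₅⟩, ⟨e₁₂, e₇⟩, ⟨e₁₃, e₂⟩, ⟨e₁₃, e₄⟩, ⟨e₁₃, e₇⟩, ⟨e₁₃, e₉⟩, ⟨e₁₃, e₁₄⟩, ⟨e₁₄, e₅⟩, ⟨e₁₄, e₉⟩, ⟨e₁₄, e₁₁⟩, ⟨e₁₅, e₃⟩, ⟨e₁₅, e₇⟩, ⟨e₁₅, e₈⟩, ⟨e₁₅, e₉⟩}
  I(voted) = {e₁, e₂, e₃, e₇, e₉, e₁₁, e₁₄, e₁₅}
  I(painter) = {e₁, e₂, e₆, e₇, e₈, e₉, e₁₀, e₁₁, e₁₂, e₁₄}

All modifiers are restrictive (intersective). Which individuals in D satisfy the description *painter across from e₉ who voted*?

{e₁, e₂, e₇, e₁₁, e₁₄}

⟦across from e₉⟧ = {x : ⟨x, e₉⟩ ∈ ⟦across from⟧} = {e₁, e₂, e₃, e₅, e₆, e₇, e₁₁, e₁₃, e₁₄, e₁₅}
⟦who voted⟧ = ⟦voted⟧ = {e₁, e₂, e₃, e₇, e₉, e₁₁, e₁₄, e₁₅}
⟦painter⟧ = {e₁, e₂, e₆, e₇, e₈, e₉, e₁₀, e₁₁, e₁₂, e₁₄}
… ∩ ⟦across from e₉⟧ = {e₁, e₂, e₆, e₇, e₈, e₉, e₁₀, e₁₁, e₁₂, e₁₄} ∩ {e₁, e₂, e₃, e₅, e₆, e₇, e₁₁, e₁₃, e₁₄, e₁₅} = {e₁, e₂, e₆, e₇, e₁₁, e₁₄}
… ∩ ⟦who voted⟧ = {e₁, e₂, e₆, e₇, e₁₁, e₁₄} ∩ {e₁, e₂, e₃, e₇, e₉, e₁₁, e₁₄, e₁₅} = {e₁, e₂, e₇, e₁₁, e₁₄}
So ⟦painter across from e₉ who voted⟧ = {e₁, e₂, e₇, e₁₁, e₁₄}.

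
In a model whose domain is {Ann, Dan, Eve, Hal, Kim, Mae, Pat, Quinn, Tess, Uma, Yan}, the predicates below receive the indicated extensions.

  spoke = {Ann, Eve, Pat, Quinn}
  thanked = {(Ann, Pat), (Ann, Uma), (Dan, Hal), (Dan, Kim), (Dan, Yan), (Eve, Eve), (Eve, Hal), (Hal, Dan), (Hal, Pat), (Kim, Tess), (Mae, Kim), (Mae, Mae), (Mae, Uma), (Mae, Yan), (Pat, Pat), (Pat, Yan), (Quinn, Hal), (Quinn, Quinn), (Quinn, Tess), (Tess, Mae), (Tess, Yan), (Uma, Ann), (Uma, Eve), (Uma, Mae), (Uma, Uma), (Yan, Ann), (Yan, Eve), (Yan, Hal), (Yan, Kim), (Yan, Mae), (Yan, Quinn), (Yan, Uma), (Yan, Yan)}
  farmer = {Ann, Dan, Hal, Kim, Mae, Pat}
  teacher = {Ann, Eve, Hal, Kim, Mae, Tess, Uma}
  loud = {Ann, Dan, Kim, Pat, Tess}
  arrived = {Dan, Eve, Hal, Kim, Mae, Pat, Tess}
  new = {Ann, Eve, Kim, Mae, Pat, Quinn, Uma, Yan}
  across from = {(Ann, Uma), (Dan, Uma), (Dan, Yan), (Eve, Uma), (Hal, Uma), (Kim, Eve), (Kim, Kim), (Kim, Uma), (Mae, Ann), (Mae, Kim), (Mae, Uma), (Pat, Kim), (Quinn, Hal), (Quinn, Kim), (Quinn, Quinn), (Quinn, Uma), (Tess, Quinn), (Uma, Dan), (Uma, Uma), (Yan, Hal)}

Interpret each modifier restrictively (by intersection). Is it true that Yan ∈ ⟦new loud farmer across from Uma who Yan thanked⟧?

⟦across from Uma⟧ = {x : ⟨x, Uma⟩ ∈ ⟦across from⟧} = {Ann, Dan, Eve, Hal, Kim, Mae, Quinn, Uma}
⟦who Yan thanked⟧ = {x : ⟨Yan, x⟩ ∈ ⟦thanked⟧} = {Ann, Eve, Hal, Kim, Mae, Quinn, Uma, Yan}
⟦farmer⟧ = {Ann, Dan, Hal, Kim, Mae, Pat}
… ∩ ⟦across from Uma⟧ = {Ann, Dan, Hal, Kim, Mae, Pat} ∩ {Ann, Dan, Eve, Hal, Kim, Mae, Quinn, Uma} = {Ann, Dan, Hal, Kim, Mae}
… ∩ ⟦who Yan thanked⟧ = {Ann, Dan, Hal, Kim, Mae} ∩ {Ann, Eve, Hal, Kim, Mae, Quinn, Uma, Yan} = {Ann, Hal, Kim, Mae}
… ∩ ⟦new⟧ = {Ann, Hal, Kim, Mae} ∩ {Ann, Eve, Kim, Mae, Pat, Quinn, Uma, Yan} = {Ann, Kim, Mae}
… ∩ ⟦loud⟧ = {Ann, Kim, Mae} ∩ {Ann, Dan, Kim, Pat, Tess} = {Ann, Kim}
⟦new loud farmer across from Uma who Yan thanked⟧ = {Ann, Kim}; Yan ∉ this set.

no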